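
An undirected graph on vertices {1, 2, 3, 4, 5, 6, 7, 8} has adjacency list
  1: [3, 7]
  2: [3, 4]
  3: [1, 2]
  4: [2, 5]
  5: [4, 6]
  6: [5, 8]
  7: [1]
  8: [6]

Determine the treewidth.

A width-1 tree decomposition is:
Bags: B1 = {6, 8}  B2 = {5, 6}  B3 = {4, 5}  B4 = {2, 4}  B5 = {2, 3}  B6 = {1, 3}  B7 = {1, 7}
Tree: B1–B2, B2–B3, B3–B4, B4–B5, B5–B6, B6–B7
Every bag has size at most 2, so the width is 2 − 1 = 1 and tw(G) ≤ 1. Any graph with an edge has treewidth ≥ 1, and G has the edge 8–6. The upper and lower bounds meet at 1, so that is the treewidth.

1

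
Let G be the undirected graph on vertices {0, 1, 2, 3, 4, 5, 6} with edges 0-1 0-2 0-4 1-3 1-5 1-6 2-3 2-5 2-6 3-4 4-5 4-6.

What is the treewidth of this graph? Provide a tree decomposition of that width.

Each bag holds 4 vertices, so the decomposition has width 3, which upper-bounds the treewidth. For the lower bound: the 4 vertex sets {2,6}, {0,1}, {4}, {5} are disjoint, each induces a connected subgraph, and every pair is joined by at least one edge of G. Contracting each set to a single vertex therefore yields K_{4} as a minor, and since treewidth is minor-monotone, tw(G) ≥ tw(K_{4}) = 3. Therefore the treewidth is 3.

Treewidth 3.
One such decomposition:
Bags: B1 = {1, 2, 4, 6}  B2 = {0, 1, 2, 4}  B3 = {1, 2, 4, 5}  B4 = {1, 2, 3, 4}
Tree: B1–B2, B2–B3, B3–B4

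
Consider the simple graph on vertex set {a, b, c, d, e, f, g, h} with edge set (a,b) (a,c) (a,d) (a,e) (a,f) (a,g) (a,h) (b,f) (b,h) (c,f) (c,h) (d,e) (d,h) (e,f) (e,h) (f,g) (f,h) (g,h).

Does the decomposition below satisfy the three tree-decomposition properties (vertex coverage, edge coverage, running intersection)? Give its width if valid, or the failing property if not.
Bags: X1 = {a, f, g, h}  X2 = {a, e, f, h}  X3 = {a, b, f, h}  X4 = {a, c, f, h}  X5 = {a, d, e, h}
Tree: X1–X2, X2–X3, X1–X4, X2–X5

Vertex coverage: the bags together contain {a, b, c, d, e, f, g, h}, the full vertex set. Edge coverage: each edge of G has both endpoints in at least one bag. Running intersection: for every vertex, the bags containing it form a connected subtree. All three properties hold, so this is a valid tree decomposition of width max|bag| − 1 = 3, and hence tw(G) ≤ 3.

Yes; width 3.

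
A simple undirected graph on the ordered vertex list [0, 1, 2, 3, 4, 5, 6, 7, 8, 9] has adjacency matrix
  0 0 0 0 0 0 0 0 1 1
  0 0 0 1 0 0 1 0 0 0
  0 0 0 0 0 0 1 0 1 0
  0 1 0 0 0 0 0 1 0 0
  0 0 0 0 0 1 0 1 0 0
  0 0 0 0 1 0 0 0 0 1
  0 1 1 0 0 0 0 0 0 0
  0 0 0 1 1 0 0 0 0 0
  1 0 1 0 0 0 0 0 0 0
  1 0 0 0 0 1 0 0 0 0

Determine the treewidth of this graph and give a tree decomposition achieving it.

The largest bag has 3 vertices, giving width 2; this decomposition certifies tw(G) ≤ 2. For the lower bound, G contains the cycle 0–9–5–4–7–3–1–6–2–8–0, so G is not a forest; only forests have treewidth ≤ 1, hence tw(G) ≥ 2. Hence tw(G) = 2 exactly.

Treewidth 2.
One such decomposition:
Bags: B1 = {0, 5, 9}  B2 = {0, 4, 5}  B3 = {0, 4, 7}  B4 = {0, 3, 7}  B5 = {0, 1, 3}  B6 = {0, 1, 6}  B7 = {0, 2, 6}  B8 = {0, 2, 8}
Tree: B1–B2, B2–B3, B3–B4, B4–B5, B5–B6, B6–B7, B7–B8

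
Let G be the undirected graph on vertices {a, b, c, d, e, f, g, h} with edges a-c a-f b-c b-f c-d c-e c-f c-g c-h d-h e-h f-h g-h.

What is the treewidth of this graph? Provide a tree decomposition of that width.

Treewidth 2.
Bags: B1 = {c, e, h}  B2 = {c, g, h}  B3 = {c, f, h}  B4 = {a, c, f}  B5 = {c, d, h}  B6 = {b, c, f}
Tree: B1–B2, B2–B3, B3–B4, B1–B5, B4–B6

Each bag holds 3 vertices, so the decomposition has width 2, which upper-bounds the treewidth. For the lower bound, the 3 vertices {c, d, h} are pairwise adjacent, and any tree decomposition puts a clique entirely inside one bag — forcing width ≥ 2. Therefore the treewidth is 2.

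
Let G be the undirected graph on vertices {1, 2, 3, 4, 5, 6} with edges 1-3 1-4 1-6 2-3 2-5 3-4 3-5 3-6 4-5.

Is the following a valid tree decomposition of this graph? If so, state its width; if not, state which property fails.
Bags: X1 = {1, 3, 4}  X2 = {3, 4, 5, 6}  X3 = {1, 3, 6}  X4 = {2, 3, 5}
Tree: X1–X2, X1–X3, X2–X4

A tree decomposition must satisfy three properties: every vertex lies in some bag; for every edge, both endpoints lie together in some bag; and for every vertex, the bags containing it form a connected subtree. Here bags containing vertex 6 are not connected in the tree, so the decomposition is invalid.

No — bags containing vertex 6 are not connected in the tree.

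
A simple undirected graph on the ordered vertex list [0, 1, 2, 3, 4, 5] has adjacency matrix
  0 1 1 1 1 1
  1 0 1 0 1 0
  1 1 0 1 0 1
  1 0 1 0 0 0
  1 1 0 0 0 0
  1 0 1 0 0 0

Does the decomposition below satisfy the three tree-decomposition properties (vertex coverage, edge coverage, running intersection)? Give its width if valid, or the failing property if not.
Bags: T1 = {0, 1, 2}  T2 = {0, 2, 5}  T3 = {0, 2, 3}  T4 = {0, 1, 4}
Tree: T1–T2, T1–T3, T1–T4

Vertex coverage: the bags together contain {0, 1, 2, 3, 4, 5}, the full vertex set. Edge coverage: each edge of G has both endpoints in at least one bag. Running intersection: for every vertex, the bags containing it form a connected subtree. All three properties hold, so this is a valid tree decomposition of width max|bag| − 1 = 2, and hence tw(G) ≤ 2.

Yes; width 2.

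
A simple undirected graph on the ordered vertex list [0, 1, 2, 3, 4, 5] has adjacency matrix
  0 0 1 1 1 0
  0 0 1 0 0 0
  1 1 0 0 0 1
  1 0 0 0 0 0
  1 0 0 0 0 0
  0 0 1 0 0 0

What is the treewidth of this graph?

A width-1 tree decomposition is:
Bags: B1 = {0, 2}  B2 = {1, 2}  B3 = {0, 4}  B4 = {2, 5}  B5 = {0, 3}
Tree: B1–B2, B1–B3, B1–B4, B3–B5
The largest bag has 2 vertices, giving width 1; this decomposition certifies tw(G) ≤ 1. Any graph with an edge has treewidth ≥ 1, and G has the edge 2–0. Hence tw(G) = 1 exactly.

1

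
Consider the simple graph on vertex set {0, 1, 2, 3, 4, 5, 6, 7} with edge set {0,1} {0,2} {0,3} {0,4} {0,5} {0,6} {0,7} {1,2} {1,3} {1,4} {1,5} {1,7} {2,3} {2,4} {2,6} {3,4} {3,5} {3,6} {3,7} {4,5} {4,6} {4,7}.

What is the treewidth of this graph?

A width-4 tree decomposition is:
Bags: B1 = {0, 1, 2, 3, 4}  B2 = {0, 1, 3, 4, 5}  B3 = {0, 1, 3, 4, 7}  B4 = {0, 2, 3, 4, 6}
Tree: B1–B2, B2–B3, B1–B4
Each bag holds 5 vertices, so the decomposition has width 4, which upper-bounds the treewidth. On the other hand G contains the 5-clique {0, 1, 2, 3, 4}. A clique must lie in a single bag of any decomposition, so no decomposition can have width below 4. Hence tw(G) = 4 exactly.

4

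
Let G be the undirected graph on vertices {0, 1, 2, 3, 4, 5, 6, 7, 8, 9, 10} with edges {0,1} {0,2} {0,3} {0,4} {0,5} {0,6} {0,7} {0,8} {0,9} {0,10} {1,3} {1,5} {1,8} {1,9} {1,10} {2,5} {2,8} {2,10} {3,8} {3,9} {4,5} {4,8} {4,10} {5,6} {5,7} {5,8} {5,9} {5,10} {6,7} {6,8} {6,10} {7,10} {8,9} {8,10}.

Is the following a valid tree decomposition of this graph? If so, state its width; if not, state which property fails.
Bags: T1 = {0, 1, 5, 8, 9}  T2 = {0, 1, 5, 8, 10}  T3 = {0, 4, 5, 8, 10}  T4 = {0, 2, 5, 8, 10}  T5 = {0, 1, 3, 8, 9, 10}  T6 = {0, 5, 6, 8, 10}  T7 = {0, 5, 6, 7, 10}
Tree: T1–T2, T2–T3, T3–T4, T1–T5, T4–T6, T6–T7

A tree decomposition must satisfy three properties: every vertex lies in some bag; for every edge, both endpoints lie together in some bag; and for every vertex, the bags containing it form a connected subtree. Here bags containing vertex 10 are not connected in the tree, so the decomposition is invalid.

No — bags containing vertex 10 are not connected in the tree.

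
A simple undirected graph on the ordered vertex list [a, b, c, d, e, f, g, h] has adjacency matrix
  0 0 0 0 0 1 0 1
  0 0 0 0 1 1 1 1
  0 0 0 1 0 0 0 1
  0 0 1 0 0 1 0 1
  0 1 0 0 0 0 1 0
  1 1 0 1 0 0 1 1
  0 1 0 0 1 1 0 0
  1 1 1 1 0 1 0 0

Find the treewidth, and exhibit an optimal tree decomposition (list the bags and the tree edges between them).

Treewidth 2.
One such decomposition:
Bags: B1 = {a, f, h}  B2 = {d, f, h}  B3 = {c, d, h}  B4 = {b, f, h}  B5 = {b, f, g}  B6 = {b, e, g}
Tree: B1–B2, B2–B3, B1–B4, B4–B5, B5–B6

Every bag has size at most 3, so the width is 3 − 1 = 2 and tw(G) ≤ 2. Conversely, {b, e, g} is a clique of size 3, and the vertices of any clique must share a bag in every tree decomposition; so some bag has ≥ 3 vertices and tw(G) ≥ 2. Therefore the treewidth is 2.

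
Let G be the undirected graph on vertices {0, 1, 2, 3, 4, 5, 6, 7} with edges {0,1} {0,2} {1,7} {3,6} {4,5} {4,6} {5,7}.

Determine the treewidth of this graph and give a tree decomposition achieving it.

The largest bag has 2 vertices, giving width 1; this decomposition certifies tw(G) ≤ 1. Since G has at least one edge (e.g. 2–0), it is not an edgeless graph, so tw(G) ≥ 1. Therefore the treewidth is 1.

Treewidth 1.
Bags: B1 = {0, 2}  B2 = {0, 1}  B3 = {1, 7}  B4 = {5, 7}  B5 = {4, 5}  B6 = {4, 6}  B7 = {3, 6}
Tree: B1–B2, B2–B3, B3–B4, B4–B5, B5–B6, B6–B7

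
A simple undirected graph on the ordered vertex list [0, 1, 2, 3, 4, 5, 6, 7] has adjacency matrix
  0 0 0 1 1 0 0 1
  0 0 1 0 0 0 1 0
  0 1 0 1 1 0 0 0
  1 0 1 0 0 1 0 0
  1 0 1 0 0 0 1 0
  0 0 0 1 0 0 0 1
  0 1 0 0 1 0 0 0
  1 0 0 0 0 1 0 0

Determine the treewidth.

2

A width-2 tree decomposition is:
Bags: B1 = {0, 5, 7}  B2 = {0, 3, 5}  B3 = {0, 3, 4}  B4 = {2, 3, 4}  B5 = {2, 4, 6}  B6 = {1, 2, 6}
Tree: B1–B2, B2–B3, B3–B4, B4–B5, B5–B6
Every bag has size at most 3, so the width is 3 − 1 = 2 and tw(G) ≤ 2. For the lower bound, G contains the cycle 7–5–3–0–7, so G is not a forest; only forests have treewidth ≤ 1, hence tw(G) ≥ 2. Hence tw(G) = 2 exactly.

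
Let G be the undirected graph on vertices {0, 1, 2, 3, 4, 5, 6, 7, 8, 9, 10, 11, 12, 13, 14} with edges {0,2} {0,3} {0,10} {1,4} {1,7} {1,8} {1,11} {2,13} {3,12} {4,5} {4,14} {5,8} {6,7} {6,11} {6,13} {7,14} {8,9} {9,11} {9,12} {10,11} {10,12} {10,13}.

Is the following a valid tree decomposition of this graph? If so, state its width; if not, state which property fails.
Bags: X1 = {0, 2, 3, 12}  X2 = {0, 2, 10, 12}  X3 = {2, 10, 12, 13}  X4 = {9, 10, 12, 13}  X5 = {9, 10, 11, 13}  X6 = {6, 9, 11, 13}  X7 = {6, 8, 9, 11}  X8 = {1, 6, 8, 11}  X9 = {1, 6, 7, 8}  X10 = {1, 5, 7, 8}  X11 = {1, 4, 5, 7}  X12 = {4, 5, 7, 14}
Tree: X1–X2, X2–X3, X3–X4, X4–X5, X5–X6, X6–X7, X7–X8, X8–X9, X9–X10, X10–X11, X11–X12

Yes; width 3.

Vertex coverage: the bags together contain {0, 1, 2, 3, 4, 5, 6, 7, 8, 9, 10, 11, 12, 13, 14}, the full vertex set. Edge coverage: each edge of G has both endpoints in at least one bag. Running intersection: for every vertex, the bags containing it form a connected subtree. All three properties hold, so this is a valid tree decomposition of width max|bag| − 1 = 3, and hence tw(G) ≤ 3.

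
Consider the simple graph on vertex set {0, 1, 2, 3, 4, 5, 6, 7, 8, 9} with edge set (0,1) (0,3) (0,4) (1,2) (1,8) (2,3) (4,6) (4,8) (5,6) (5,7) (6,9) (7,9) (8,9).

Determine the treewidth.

A width-2 tree decomposition is:
Bags: B1 = {0, 2, 3}  B2 = {0, 1, 2}  B3 = {0, 1, 4}  B4 = {1, 4, 8}  B5 = {4, 6, 8}  B6 = {6, 8, 9}  B7 = {5, 6, 9}  B8 = {5, 7, 9}
Tree: B1–B2, B2–B3, B3–B4, B4–B5, B5–B6, B6–B7, B7–B8
Each bag holds 3 vertices, so the decomposition has width 2, which upper-bounds the treewidth. The edges 3–2–1–0–3 form a cycle, so G is not a tree and its treewidth is at least 2. Therefore the treewidth is 2.

2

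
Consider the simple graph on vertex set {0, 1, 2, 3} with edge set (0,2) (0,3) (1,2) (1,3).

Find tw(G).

2

A width-2 tree decomposition is:
Bags: B1 = {1, 2, 3}  B2 = {0, 2, 3}
Tree: B1–B2
Each bag holds 3 vertices, so the decomposition has width 2, which upper-bounds the treewidth. The edges 3–1–2–0–3 form a cycle, so G is not a tree and its treewidth is at least 2. Combining the bounds, tw(G) = 2.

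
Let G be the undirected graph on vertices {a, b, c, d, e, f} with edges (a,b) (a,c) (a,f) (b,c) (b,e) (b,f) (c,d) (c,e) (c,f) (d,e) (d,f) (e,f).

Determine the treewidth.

A width-3 tree decomposition is:
Bags: B1 = {a, b, c, f}  B2 = {b, c, e, f}  B3 = {c, d, e, f}
Tree: B1–B2, B2–B3
The largest bag has 4 vertices, giving width 3; this decomposition certifies tw(G) ≤ 3. On the other hand G contains the 4-clique {c, d, e, f}. A clique must lie in a single bag of any decomposition, so no decomposition can have width below 3. Combining the bounds, tw(G) = 3.

3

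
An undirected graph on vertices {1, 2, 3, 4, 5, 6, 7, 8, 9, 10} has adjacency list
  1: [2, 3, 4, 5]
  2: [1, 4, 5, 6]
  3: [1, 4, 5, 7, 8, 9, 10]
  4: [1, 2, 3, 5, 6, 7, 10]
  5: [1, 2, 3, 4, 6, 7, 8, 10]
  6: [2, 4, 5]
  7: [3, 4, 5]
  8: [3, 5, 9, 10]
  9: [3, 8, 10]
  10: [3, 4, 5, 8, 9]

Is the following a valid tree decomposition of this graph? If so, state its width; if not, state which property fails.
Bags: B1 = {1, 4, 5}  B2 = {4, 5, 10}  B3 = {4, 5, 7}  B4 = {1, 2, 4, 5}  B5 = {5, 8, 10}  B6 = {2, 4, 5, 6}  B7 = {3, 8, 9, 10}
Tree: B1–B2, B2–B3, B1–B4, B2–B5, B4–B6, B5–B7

A tree decomposition must satisfy three properties: every vertex lies in some bag; for every edge, both endpoints lie together in some bag; and for every vertex, the bags containing it form a connected subtree. Here edge (4,3) lies in no bag, so the decomposition is invalid.

No — edge (4,3) lies in no bag.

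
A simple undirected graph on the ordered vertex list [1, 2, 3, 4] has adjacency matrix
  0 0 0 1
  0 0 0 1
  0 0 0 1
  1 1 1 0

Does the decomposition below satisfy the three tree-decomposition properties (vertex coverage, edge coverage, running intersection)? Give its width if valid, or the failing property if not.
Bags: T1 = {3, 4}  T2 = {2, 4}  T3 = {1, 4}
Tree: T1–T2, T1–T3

Checking the three conditions: (i) the bags cover all of {1, 2, 3, 4}; (ii) for each edge, some bag contains both endpoints; (iii) the bags containing any fixed vertex form a subtree. All hold, so the decomposition is valid with width 2 − 1 = 1.

Yes; width 1.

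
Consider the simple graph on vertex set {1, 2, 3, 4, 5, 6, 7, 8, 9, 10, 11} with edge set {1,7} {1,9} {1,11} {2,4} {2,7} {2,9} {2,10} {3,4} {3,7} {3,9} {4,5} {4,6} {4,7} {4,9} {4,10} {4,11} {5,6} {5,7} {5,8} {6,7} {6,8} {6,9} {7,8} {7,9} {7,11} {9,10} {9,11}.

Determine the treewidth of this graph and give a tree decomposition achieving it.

Treewidth 3.
Bags: B1 = {4, 5, 6, 7}  B2 = {4, 6, 7, 9}  B3 = {4, 7, 9, 11}  B4 = {1, 7, 9, 11}  B5 = {5, 6, 7, 8}  B6 = {2, 4, 7, 9}  B7 = {3, 4, 7, 9}  B8 = {2, 4, 9, 10}
Tree: B1–B2, B2–B3, B3–B4, B1–B5, B3–B6, B6–B7, B6–B8

Every bag has size at most 4, so the width is 4 − 1 = 3 and tw(G) ≤ 3. On the other hand G contains the 4-clique {2, 4, 9, 10}. A clique must lie in a single bag of any decomposition, so no decomposition can have width below 3. The upper and lower bounds meet at 3, so that is the treewidth.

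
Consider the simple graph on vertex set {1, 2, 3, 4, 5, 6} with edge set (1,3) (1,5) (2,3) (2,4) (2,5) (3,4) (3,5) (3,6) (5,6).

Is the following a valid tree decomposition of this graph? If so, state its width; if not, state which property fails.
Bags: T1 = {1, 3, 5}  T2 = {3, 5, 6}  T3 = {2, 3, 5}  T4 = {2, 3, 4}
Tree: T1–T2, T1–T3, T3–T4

Yes; width 2.

Checking the three conditions: (i) the bags cover all of {1, 2, 3, 4, 5, 6}; (ii) for each edge, some bag contains both endpoints; (iii) the bags containing any fixed vertex form a subtree. All hold, so the decomposition is valid with width 3 − 1 = 2.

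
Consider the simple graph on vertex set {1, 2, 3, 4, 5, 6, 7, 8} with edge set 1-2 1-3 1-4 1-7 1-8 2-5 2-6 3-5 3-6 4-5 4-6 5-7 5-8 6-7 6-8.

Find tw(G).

3

A width-3 tree decomposition is:
Bags: B1 = {1, 3, 5, 6}  B2 = {1, 4, 5, 6}  B3 = {1, 5, 6, 8}  B4 = {1, 2, 5, 6}  B5 = {1, 5, 6, 7}
Tree: B1–B2, B2–B3, B3–B4, B4–B5
The largest bag has 4 vertices, giving width 3; this decomposition certifies tw(G) ≤ 3. For the lower bound: the 4 vertex sets {3,5}, {1,4}, {6}, {8} are disjoint, each induces a connected subgraph, and every pair is joined by at least one edge of G. Contracting each set to a single vertex therefore yields K_{4} as a minor, and since treewidth is minor-monotone, tw(G) ≥ tw(K_{4}) = 3. Combining the bounds, tw(G) = 3.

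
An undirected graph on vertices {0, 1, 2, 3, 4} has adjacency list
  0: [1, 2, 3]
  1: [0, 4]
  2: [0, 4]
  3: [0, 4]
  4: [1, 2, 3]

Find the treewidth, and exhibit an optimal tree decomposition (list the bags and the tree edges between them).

The largest bag has 3 vertices, giving width 2; this decomposition certifies tw(G) ≤ 2. Since 2–0–3–4–2 is a cycle in G, G is not acyclic. Forests are exactly the graphs of treewidth ≤ 1, so tw(G) ≥ 2. Hence tw(G) = 2 exactly.

Treewidth 2.
One such decomposition:
Bags: B1 = {0, 2, 4}  B2 = {0, 3, 4}  B3 = {0, 1, 4}
Tree: B1–B2, B2–B3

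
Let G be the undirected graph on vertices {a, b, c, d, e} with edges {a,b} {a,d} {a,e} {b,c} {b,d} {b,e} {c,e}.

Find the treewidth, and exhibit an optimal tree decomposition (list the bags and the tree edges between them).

Each bag holds 3 vertices, so the decomposition has width 2, which upper-bounds the treewidth. On the other hand G contains the 3-clique {a, b, d}. A clique must lie in a single bag of any decomposition, so no decomposition can have width below 2. The upper and lower bounds meet at 2, so that is the treewidth.

Treewidth 2.
One optimal decomposition is:
Bags: B1 = {b, c, e}  B2 = {a, b, e}  B3 = {a, b, d}
Tree: B1–B2, B2–B3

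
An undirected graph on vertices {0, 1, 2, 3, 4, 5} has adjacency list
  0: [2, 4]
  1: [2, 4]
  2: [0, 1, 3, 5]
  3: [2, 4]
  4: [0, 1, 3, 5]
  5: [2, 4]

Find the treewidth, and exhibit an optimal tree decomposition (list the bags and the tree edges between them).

Treewidth 2.
Bags: B1 = {0, 2, 4}  B2 = {1, 2, 4}  B3 = {2, 3, 4}  B4 = {2, 4, 5}
Tree: B1–B2, B2–B3, B3–B4

Each bag holds 3 vertices, so the decomposition has width 2, which upper-bounds the treewidth. For the lower bound, G contains the cycle 4–0–2–1–4, so G is not a forest; only forests have treewidth ≤ 1, hence tw(G) ≥ 2. Hence tw(G) = 2 exactly.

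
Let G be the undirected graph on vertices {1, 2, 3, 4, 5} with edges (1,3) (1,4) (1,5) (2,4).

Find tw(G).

1

A width-1 tree decomposition is:
Bags: B1 = {1, 4}  B2 = {2, 4}  B3 = {1, 3}  B4 = {1, 5}
Tree: B1–B2, B1–B3, B3–B4
Every bag has size at most 2, so the width is 2 − 1 = 1 and tw(G) ≤ 1. Any graph with an edge has treewidth ≥ 1, and G has the edge 4–1. The upper and lower bounds meet at 1, so that is the treewidth.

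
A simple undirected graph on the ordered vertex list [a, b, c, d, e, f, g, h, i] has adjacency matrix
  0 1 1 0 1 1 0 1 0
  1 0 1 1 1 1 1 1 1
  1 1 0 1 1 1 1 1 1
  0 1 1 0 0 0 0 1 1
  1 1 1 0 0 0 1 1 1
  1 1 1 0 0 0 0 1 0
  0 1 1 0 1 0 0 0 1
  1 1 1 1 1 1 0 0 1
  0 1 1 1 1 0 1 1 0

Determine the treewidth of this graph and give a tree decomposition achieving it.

Each bag holds 5 vertices, so the decomposition has width 4, which upper-bounds the treewidth. For the lower bound, the 5 vertices {b, c, e, g, i} are pairwise adjacent, and any tree decomposition puts a clique entirely inside one bag — forcing width ≥ 4. The upper and lower bounds meet at 4, so that is the treewidth.

Treewidth 4.
One optimal decomposition is:
Bags: B1 = {b, c, e, g, i}  B2 = {b, c, e, h, i}  B3 = {a, b, c, e, h}  B4 = {a, b, c, f, h}  B5 = {b, c, d, h, i}
Tree: B1–B2, B2–B3, B3–B4, B2–B5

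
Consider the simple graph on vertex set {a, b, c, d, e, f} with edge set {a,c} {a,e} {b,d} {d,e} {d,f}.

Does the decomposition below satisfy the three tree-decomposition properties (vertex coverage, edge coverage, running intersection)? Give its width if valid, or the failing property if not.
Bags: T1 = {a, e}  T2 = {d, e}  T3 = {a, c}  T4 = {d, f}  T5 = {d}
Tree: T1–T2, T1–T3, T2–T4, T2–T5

A tree decomposition must satisfy three properties: every vertex lies in some bag; for every edge, both endpoints lie together in some bag; and for every vertex, the bags containing it form a connected subtree. Here vertex b appears in no bag, so the decomposition is invalid.

No — vertex b appears in no bag.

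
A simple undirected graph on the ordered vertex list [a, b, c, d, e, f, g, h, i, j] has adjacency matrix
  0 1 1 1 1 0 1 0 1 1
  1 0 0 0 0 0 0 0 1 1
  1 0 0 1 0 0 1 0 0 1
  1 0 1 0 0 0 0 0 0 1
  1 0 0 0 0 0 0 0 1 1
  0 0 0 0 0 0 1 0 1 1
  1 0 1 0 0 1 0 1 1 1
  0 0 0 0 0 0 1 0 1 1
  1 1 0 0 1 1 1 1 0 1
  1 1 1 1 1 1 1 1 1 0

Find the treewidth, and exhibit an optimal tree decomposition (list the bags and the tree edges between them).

Treewidth 3.
Bags: B1 = {a, g, i, j}  B2 = {f, g, i, j}  B3 = {a, c, g, j}  B4 = {a, c, d, j}  B5 = {g, h, i, j}  B6 = {a, b, i, j}  B7 = {a, e, i, j}
Tree: B1–B2, B1–B3, B3–B4, B2–B5, B1–B6, B6–B7

The largest bag has 4 vertices, giving width 3; this decomposition certifies tw(G) ≤ 3. Conversely, {a, c, d, j} is a clique of size 4, and the vertices of any clique must share a bag in every tree decomposition; so some bag has ≥ 4 vertices and tw(G) ≥ 3. Therefore the treewidth is 3.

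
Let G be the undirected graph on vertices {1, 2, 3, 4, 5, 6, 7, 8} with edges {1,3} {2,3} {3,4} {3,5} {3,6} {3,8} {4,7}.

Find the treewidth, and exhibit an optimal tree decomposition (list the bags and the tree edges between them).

The largest bag has 2 vertices, giving width 1; this decomposition certifies tw(G) ≤ 1. G has an edge, so its treewidth is at least 1. Hence tw(G) = 1 exactly.

Treewidth 1.
One such decomposition:
Bags: B1 = {1, 3}  B2 = {3, 6}  B3 = {2, 3}  B4 = {3, 4}  B5 = {3, 5}  B6 = {3, 8}  B7 = {4, 7}
Tree: B1–B2, B1–B3, B3–B4, B1–B5, B4–B6, B4–B7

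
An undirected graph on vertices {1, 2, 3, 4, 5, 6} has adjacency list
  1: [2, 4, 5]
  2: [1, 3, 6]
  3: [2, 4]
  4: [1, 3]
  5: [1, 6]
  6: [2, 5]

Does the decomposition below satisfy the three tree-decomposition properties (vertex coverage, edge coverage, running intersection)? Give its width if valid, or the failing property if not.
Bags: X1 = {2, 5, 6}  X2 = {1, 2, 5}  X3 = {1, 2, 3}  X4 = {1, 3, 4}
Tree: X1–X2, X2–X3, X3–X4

Yes; width 2.

Vertex coverage: the bags together contain {1, 2, 3, 4, 5, 6}, the full vertex set. Edge coverage: each edge of G has both endpoints in at least one bag. Running intersection: for every vertex, the bags containing it form a connected subtree. All three properties hold, so this is a valid tree decomposition of width max|bag| − 1 = 2, and hence tw(G) ≤ 2.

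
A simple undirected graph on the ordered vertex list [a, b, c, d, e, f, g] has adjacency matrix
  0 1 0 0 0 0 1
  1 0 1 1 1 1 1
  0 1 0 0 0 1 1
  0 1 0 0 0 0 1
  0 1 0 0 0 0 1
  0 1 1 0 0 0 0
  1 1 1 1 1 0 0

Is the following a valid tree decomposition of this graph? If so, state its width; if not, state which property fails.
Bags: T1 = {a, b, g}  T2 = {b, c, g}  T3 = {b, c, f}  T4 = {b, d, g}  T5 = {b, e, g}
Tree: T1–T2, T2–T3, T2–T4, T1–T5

Yes; width 2.

Every vertex of G appears in some bag (union = {a, b, c, d, e, f, g}); every edge is covered by a bag; and for each vertex v the set of bags containing v is connected in the bag tree. The decomposition is therefore valid. The largest bag has 3 vertices, so the width is 2.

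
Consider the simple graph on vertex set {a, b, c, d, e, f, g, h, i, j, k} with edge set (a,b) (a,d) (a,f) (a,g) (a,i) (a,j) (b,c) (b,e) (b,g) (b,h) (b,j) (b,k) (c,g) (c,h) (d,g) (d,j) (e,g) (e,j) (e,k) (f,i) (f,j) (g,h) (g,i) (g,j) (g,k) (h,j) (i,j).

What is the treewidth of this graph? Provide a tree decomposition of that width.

Treewidth 3.
One optimal decomposition is:
Bags: B1 = {b, e, g, j}  B2 = {a, b, g, j}  B3 = {b, e, g, k}  B4 = {b, g, h, j}  B5 = {a, d, g, j}  B6 = {a, g, i, j}  B7 = {b, c, g, h}  B8 = {a, f, i, j}
Tree: B1–B2, B1–B3, B2–B4, B2–B5, B5–B6, B4–B7, B6–B8

Each bag holds 4 vertices, so the decomposition has width 3, which upper-bounds the treewidth. On the other hand G contains the 4-clique {a, d, g, j}. A clique must lie in a single bag of any decomposition, so no decomposition can have width below 3. Hence tw(G) = 3 exactly.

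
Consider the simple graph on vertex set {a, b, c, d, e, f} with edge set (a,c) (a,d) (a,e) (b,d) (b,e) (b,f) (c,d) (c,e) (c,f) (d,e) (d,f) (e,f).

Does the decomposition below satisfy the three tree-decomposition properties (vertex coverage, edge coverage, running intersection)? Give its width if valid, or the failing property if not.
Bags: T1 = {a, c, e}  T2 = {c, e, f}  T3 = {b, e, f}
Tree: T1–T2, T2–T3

A tree decomposition must satisfy three properties: every vertex lies in some bag; for every edge, both endpoints lie together in some bag; and for every vertex, the bags containing it form a connected subtree. Here vertex d appears in no bag, so the decomposition is invalid.

No — vertex d appears in no bag.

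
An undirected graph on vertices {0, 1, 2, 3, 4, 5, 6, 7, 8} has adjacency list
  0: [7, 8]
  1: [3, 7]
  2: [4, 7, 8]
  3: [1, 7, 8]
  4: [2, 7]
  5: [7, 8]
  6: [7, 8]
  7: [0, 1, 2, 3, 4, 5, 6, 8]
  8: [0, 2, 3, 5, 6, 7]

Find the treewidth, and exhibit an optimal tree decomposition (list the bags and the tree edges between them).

Every bag has size at most 3, so the width is 3 − 1 = 2 and tw(G) ≤ 2. For the lower bound, the 3 vertices {0, 7, 8} are pairwise adjacent, and any tree decomposition puts a clique entirely inside one bag — forcing width ≥ 2. Hence tw(G) = 2 exactly.

Treewidth 2.
Bags: B1 = {2, 7, 8}  B2 = {3, 7, 8}  B3 = {1, 3, 7}  B4 = {0, 7, 8}  B5 = {2, 4, 7}  B6 = {6, 7, 8}  B7 = {5, 7, 8}
Tree: B1–B2, B2–B3, B2–B4, B1–B5, B1–B6, B4–B7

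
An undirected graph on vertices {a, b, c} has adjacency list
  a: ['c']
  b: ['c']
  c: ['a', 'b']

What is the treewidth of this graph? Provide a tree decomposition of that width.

Treewidth 1.
Bags: B1 = {a, c}  B2 = {b, c}
Tree: B1–B2

The largest bag has 2 vertices, giving width 1; this decomposition certifies tw(G) ≤ 1. G has an edge, so its treewidth is at least 1. Therefore the treewidth is 1.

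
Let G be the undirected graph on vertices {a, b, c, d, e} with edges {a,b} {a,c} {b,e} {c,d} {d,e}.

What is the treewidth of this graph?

2

A width-2 tree decomposition is:
Bags: B1 = {a, c, d}  B2 = {a, d, e}  B3 = {a, b, e}
Tree: B1–B2, B2–B3
Every bag has size at most 3, so the width is 3 − 1 = 2 and tw(G) ≤ 2. Since a–c–d–e–b–a is a cycle in G, G is not acyclic. Forests are exactly the graphs of treewidth ≤ 1, so tw(G) ≥ 2. Combining the bounds, tw(G) = 2.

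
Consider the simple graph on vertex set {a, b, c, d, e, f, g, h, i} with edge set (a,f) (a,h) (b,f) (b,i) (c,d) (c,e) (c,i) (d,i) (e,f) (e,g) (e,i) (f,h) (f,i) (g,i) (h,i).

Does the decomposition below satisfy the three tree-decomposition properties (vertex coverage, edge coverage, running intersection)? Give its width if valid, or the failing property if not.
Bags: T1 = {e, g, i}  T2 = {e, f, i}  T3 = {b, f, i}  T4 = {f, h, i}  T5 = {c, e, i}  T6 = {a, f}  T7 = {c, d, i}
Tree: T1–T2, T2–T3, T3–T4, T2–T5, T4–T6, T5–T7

No — edge (h,a) lies in no bag.

A tree decomposition must satisfy three properties: every vertex lies in some bag; for every edge, both endpoints lie together in some bag; and for every vertex, the bags containing it form a connected subtree. Here edge (h,a) lies in no bag, so the decomposition is invalid.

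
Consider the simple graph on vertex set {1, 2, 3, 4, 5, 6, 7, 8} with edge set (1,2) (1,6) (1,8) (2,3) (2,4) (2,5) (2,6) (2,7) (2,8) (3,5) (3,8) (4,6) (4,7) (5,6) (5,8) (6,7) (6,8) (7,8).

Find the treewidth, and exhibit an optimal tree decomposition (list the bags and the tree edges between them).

The largest bag has 4 vertices, giving width 3; this decomposition certifies tw(G) ≤ 3. On the other hand G contains the 4-clique {2, 3, 5, 8}. A clique must lie in a single bag of any decomposition, so no decomposition can have width below 3. Therefore the treewidth is 3.

Treewidth 3.
One such decomposition:
Bags: B1 = {2, 4, 6, 7}  B2 = {2, 6, 7, 8}  B3 = {2, 5, 6, 8}  B4 = {1, 2, 6, 8}  B5 = {2, 3, 5, 8}
Tree: B1–B2, B2–B3, B3–B4, B3–B5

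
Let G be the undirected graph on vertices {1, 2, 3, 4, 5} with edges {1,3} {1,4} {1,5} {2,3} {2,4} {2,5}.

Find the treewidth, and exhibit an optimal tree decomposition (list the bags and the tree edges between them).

The largest bag has 3 vertices, giving width 2; this decomposition certifies tw(G) ≤ 2. Since 1–5–2–3–1 is a cycle in G, G is not acyclic. Forests are exactly the graphs of treewidth ≤ 1, so tw(G) ≥ 2. Combining the bounds, tw(G) = 2.

Treewidth 2.
One optimal decomposition is:
Bags: B1 = {1, 2, 5}  B2 = {1, 2, 3}  B3 = {1, 2, 4}
Tree: B1–B2, B2–B3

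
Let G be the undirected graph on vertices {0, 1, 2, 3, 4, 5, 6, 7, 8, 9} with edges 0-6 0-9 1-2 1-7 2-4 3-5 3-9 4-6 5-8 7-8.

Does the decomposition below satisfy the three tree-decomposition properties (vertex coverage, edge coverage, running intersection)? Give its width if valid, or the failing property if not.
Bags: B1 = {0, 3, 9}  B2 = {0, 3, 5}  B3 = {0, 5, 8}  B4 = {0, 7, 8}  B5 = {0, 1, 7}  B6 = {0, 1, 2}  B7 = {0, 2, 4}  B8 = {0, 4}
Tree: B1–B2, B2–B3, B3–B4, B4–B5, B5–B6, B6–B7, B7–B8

No — vertex 6 appears in no bag.

A tree decomposition must satisfy three properties: every vertex lies in some bag; for every edge, both endpoints lie together in some bag; and for every vertex, the bags containing it form a connected subtree. Here vertex 6 appears in no bag, so the decomposition is invalid.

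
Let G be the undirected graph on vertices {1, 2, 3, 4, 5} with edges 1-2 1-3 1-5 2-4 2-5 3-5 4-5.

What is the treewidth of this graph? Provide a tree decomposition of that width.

Treewidth 2.
One such decomposition:
Bags: B1 = {2, 4, 5}  B2 = {1, 2, 5}  B3 = {1, 3, 5}
Tree: B1–B2, B2–B3

Every bag has size at most 3, so the width is 3 − 1 = 2 and tw(G) ≤ 2. On the other hand G contains the 3-clique {1, 2, 5}. A clique must lie in a single bag of any decomposition, so no decomposition can have width below 2. Therefore the treewidth is 2.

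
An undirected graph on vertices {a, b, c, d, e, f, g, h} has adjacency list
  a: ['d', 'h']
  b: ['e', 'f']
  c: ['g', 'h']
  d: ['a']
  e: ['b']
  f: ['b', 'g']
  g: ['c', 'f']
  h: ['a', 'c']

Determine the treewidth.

1

A width-1 tree decomposition is:
Bags: B1 = {a, d}  B2 = {a, h}  B3 = {c, h}  B4 = {c, g}  B5 = {f, g}  B6 = {b, f}  B7 = {b, e}
Tree: B1–B2, B2–B3, B3–B4, B4–B5, B5–B6, B6–B7
Every bag has size at most 2, so the width is 2 − 1 = 1 and tw(G) ≤ 1. G has an edge, so its treewidth is at least 1. Therefore the treewidth is 1.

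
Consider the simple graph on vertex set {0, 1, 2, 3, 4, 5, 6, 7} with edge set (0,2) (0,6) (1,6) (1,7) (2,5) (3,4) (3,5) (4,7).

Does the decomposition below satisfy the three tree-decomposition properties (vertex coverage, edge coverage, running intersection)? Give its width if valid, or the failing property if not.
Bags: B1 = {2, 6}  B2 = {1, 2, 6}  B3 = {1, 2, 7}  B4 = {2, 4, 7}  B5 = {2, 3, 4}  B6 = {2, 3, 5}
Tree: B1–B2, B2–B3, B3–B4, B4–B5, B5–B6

No — vertex 0 appears in no bag.

A tree decomposition must satisfy three properties: every vertex lies in some bag; for every edge, both endpoints lie together in some bag; and for every vertex, the bags containing it form a connected subtree. Here vertex 0 appears in no bag, so the decomposition is invalid.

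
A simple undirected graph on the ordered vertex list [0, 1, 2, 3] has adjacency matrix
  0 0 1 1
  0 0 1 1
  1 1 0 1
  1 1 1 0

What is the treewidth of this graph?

2

A width-2 tree decomposition is:
Bags: B1 = {0, 2, 3}  B2 = {1, 2, 3}
Tree: B1–B2
The largest bag has 3 vertices, giving width 2; this decomposition certifies tw(G) ≤ 2. For the lower bound, the 3 vertices {0, 2, 3} are pairwise adjacent, and any tree decomposition puts a clique entirely inside one bag — forcing width ≥ 2. Therefore the treewidth is 2.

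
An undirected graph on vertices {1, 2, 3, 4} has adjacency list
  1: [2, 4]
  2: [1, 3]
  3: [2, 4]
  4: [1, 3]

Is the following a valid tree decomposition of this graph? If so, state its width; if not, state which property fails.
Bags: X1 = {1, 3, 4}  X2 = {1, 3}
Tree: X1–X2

No — vertex 2 appears in no bag.

A tree decomposition must satisfy three properties: every vertex lies in some bag; for every edge, both endpoints lie together in some bag; and for every vertex, the bags containing it form a connected subtree. Here vertex 2 appears in no bag, so the decomposition is invalid.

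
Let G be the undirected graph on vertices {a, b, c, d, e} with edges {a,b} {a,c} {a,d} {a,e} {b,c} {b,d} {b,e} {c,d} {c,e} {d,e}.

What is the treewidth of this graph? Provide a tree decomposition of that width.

Treewidth 4.
One optimal decomposition is:
Bags: B1 = {a, b, c, d, e}
Tree: (single bag)

With just one bag of size 5, the width is 5 − 1 = 4, so tw(G) ≤ 4. For the lower bound, the 5 vertices {a, b, c, d, e} are pairwise adjacent, and any tree decomposition puts a clique entirely inside one bag — forcing width ≥ 4. Hence tw(G) = 4 exactly.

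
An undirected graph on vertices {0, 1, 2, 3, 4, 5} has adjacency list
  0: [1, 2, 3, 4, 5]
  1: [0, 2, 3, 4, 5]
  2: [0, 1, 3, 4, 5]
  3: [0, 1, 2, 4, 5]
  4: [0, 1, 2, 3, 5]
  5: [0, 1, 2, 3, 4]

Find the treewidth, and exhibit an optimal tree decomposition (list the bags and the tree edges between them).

A single bag containing all 6 vertices is trivially a valid decomposition of width 5. On the other hand G contains the 6-clique {0, 1, 2, 3, 4, 5}. A clique must lie in a single bag of any decomposition, so no decomposition can have width below 5. Therefore the treewidth is 5.

Treewidth 5.
Bags: B1 = {0, 1, 2, 3, 4, 5}
Tree: (single bag)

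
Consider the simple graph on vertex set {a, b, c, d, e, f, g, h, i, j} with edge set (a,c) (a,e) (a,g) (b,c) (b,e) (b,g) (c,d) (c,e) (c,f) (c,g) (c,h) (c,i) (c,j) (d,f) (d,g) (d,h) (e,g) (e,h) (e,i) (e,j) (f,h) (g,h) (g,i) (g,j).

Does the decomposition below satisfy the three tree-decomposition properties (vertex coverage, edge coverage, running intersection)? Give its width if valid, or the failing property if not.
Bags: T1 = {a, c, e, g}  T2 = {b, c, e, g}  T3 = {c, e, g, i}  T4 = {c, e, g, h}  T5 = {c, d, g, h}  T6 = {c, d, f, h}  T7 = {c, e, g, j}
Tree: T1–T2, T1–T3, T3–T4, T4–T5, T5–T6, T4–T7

Yes; width 3.

Checking the three conditions: (i) the bags cover all of {a, b, c, d, e, f, g, h, i, j}; (ii) for each edge, some bag contains both endpoints; (iii) the bags containing any fixed vertex form a subtree. All hold, so the decomposition is valid with width 4 − 1 = 3.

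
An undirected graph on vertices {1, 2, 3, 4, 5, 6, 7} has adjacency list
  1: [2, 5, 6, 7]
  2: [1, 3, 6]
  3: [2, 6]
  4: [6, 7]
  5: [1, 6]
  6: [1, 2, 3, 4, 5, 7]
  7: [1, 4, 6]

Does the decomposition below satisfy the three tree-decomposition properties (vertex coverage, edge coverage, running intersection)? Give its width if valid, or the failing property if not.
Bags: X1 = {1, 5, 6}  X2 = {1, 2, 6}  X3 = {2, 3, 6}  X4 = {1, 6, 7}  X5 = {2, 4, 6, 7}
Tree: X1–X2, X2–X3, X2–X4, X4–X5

A tree decomposition must satisfy three properties: every vertex lies in some bag; for every edge, both endpoints lie together in some bag; and for every vertex, the bags containing it form a connected subtree. Here bags containing vertex 2 are not connected in the tree, so the decomposition is invalid.

No — bags containing vertex 2 are not connected in the tree.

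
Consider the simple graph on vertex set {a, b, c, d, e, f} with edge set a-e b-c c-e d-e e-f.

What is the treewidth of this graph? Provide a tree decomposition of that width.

Treewidth 1.
One optimal decomposition is:
Bags: B1 = {a, e}  B2 = {c, e}  B3 = {b, c}  B4 = {e, f}  B5 = {d, e}
Tree: B1–B2, B2–B3, B2–B4, B4–B5

Each bag holds 2 vertices, so the decomposition has width 1, which upper-bounds the treewidth. Any graph with an edge has treewidth ≥ 1, and G has the edge a–e. Therefore the treewidth is 1.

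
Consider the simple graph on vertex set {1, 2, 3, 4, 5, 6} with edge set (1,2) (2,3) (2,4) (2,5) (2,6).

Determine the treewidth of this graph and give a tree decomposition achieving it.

The largest bag has 2 vertices, giving width 1; this decomposition certifies tw(G) ≤ 1. G has an edge, so its treewidth is at least 1. Hence tw(G) = 1 exactly.

Treewidth 1.
Bags: B1 = {2, 6}  B2 = {2, 5}  B3 = {2, 4}  B4 = {2, 3}  B5 = {1, 2}
Tree: B1–B2, B2–B3, B3–B4, B4–B5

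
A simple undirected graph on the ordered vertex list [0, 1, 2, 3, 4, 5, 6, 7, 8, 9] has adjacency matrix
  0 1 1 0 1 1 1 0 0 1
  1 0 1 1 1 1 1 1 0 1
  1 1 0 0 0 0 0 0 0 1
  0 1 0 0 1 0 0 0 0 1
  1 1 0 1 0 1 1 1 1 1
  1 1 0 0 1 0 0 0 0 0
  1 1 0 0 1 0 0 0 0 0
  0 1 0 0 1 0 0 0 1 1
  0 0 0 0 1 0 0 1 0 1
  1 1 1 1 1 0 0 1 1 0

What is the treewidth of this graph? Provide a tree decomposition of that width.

Each bag holds 4 vertices, so the decomposition has width 3, which upper-bounds the treewidth. For the lower bound, the 4 vertices {4, 7, 8, 9} are pairwise adjacent, and any tree decomposition puts a clique entirely inside one bag — forcing width ≥ 3. Therefore the treewidth is 3.

Treewidth 3.
One optimal decomposition is:
Bags: B1 = {0, 1, 4, 9}  B2 = {1, 4, 7, 9}  B3 = {4, 7, 8, 9}  B4 = {0, 1, 4, 5}  B5 = {0, 1, 4, 6}  B6 = {0, 1, 2, 9}  B7 = {1, 3, 4, 9}
Tree: B1–B2, B2–B3, B1–B4, B1–B5, B1–B6, B1–B7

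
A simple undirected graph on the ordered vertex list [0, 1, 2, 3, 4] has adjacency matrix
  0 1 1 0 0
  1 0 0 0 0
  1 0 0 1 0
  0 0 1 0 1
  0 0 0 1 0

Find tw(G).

1

A width-1 tree decomposition is:
Bags: B1 = {0, 1}  B2 = {0, 2}  B3 = {2, 3}  B4 = {3, 4}
Tree: B1–B2, B2–B3, B3–B4
Each bag holds 2 vertices, so the decomposition has width 1, which upper-bounds the treewidth. Any graph with an edge has treewidth ≥ 1, and G has the edge 1–0. Therefore the treewidth is 1.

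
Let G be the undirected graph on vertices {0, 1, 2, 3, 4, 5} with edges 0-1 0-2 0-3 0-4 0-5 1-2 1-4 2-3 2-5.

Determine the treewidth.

A width-2 tree decomposition is:
Bags: B1 = {0, 1, 2}  B2 = {0, 1, 4}  B3 = {0, 2, 3}  B4 = {0, 2, 5}
Tree: B1–B2, B1–B3, B3–B4
Each bag holds 3 vertices, so the decomposition has width 2, which upper-bounds the treewidth. Conversely, {0, 1, 2} is a clique of size 3, and the vertices of any clique must share a bag in every tree decomposition; so some bag has ≥ 3 vertices and tw(G) ≥ 2. Hence tw(G) = 2 exactly.

2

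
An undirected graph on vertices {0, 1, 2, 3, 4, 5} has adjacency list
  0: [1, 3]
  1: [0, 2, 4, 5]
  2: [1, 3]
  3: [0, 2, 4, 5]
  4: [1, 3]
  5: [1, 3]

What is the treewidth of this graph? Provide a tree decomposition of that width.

The largest bag has 3 vertices, giving width 2; this decomposition certifies tw(G) ≤ 2. For the lower bound, G contains the cycle 5–3–2–1–5, so G is not a forest; only forests have treewidth ≤ 1, hence tw(G) ≥ 2. Therefore the treewidth is 2.

Treewidth 2.
One such decomposition:
Bags: B1 = {1, 3, 5}  B2 = {1, 2, 3}  B3 = {0, 1, 3}  B4 = {1, 3, 4}
Tree: B1–B2, B2–B3, B3–B4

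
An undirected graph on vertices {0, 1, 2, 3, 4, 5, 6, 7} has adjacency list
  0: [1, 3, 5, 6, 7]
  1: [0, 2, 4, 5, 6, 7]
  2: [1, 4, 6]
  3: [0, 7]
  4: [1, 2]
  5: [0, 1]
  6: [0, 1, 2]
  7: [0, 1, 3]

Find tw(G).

2

A width-2 tree decomposition is:
Bags: B1 = {1, 2, 6}  B2 = {0, 1, 6}  B3 = {0, 1, 7}  B4 = {1, 2, 4}  B5 = {0, 1, 5}  B6 = {0, 3, 7}
Tree: B1–B2, B2–B3, B1–B4, B2–B5, B3–B6
Every bag has size at most 3, so the width is 3 − 1 = 2 and tw(G) ≤ 2. For the lower bound, the 3 vertices {0, 1, 5} are pairwise adjacent, and any tree decomposition puts a clique entirely inside one bag — forcing width ≥ 2. Therefore the treewidth is 2.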